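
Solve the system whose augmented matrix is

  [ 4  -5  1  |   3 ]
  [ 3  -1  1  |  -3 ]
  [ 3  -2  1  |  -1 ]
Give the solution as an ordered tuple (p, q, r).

R1 → 1/4·R1
  [ 1  -5/4  1/4  |  3/4 ]
  [ 3    -1    1  |   -3 ]
  [ 3    -2    1  |   -1 ]
R2 → R2 − 3·R1
  [ 1  -5/4  1/4  |    3/4 ]
  [ 0  11/4  1/4  |  -21/4 ]
  [ 3    -2    1  |     -1 ]
R3 → R3 − 3·R1
  [ 1  -5/4  1/4  |    3/4 ]
  [ 0  11/4  1/4  |  -21/4 ]
  [ 0   7/4  1/4  |  -13/4 ]
R2 → 4/11·R2
  [ 1  -5/4   1/4  |     3/4 ]
  [ 0     1  1/11  |  -21/11 ]
  [ 0   7/4   1/4  |   -13/4 ]
R3 → R3 − 7/4·R2
  [ 1  -5/4   1/4  |     3/4 ]
  [ 0     1  1/11  |  -21/11 ]
  [ 0     0  1/11  |    1/11 ]
R3 → 11·R3
  [ 1  -5/4   1/4  |     3/4 ]
  [ 0     1  1/11  |  -21/11 ]
  [ 0     0     1  |       1 ]
R2 → R2 − 1/11·R3
  [ 1  -5/4  1/4  |  3/4 ]
  [ 0     1    0  |   -2 ]
  [ 0     0    1  |    1 ]
R1 → R1 − 1/4·R3
  [ 1  -5/4  0  |  1/2 ]
  [ 0     1  0  |   -2 ]
  [ 0     0  1  |    1 ]
R1 → R1 + 5/4·R2
  [ 1  0  0  |  -2 ]
  [ 0  1  0  |  -2 ]
  [ 0  0  1  |   1 ]
Reading off the last column: p = -2, q = -2, r = 1.

(-2, -2, 1)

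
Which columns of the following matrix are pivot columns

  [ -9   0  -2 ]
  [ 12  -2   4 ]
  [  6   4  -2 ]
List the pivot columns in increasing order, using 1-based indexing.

R1 → -1/9·R1
  [  1   0  2/9 ]
  [ 12  -2    4 ]
  [  6   4   -2 ]
R2 → R2 − 12·R1
  [ 1   0  2/9 ]
  [ 0  -2  4/3 ]
  [ 6   4   -2 ]
R3 → R3 − 6·R1
  [ 1   0    2/9 ]
  [ 0  -2    4/3 ]
  [ 0   4  -10/3 ]
R2 → -1/2·R2
  [ 1  0    2/9 ]
  [ 0  1   -2/3 ]
  [ 0  4  -10/3 ]
R3 → R3 − 4·R2
  [ 1  0   2/9 ]
  [ 0  1  -2/3 ]
  [ 0  0  -2/3 ]
R3 → -3/2·R3
  [ 1  0   2/9 ]
  [ 0  1  -2/3 ]
  [ 0  0     1 ]
R2 → R2 + 2/3·R3
  [ 1  0  2/9 ]
  [ 0  1    0 ]
  [ 0  0    1 ]
R1 → R1 − 2/9·R3
  [ 1  0  0 ]
  [ 0  1  0 ]
  [ 0  0  1 ]
Pivot columns are the columns containing a leading 1.

1, 2, 3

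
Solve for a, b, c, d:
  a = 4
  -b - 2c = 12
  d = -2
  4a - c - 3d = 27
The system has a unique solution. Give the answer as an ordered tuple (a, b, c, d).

(4, -2, -5, -2)

Form the augmented matrix and row-reduce:
  [ 1   0   0   0  |   4 ]
  [ 0  -1  -2   0  |  12 ]
  [ 0   0   0   1  |  -2 ]
  [ 4   0  -1  -3  |  27 ]
R4 ← R4 − 4·R1
R2 ← -1·R2
R3 <-> R4
R3 ← -1·R3
R3 ← R3 − 3·R4
R2 ← R2 − 2·R3
Reading off the last column: a = 4, b = -2, c = -5, d = -2.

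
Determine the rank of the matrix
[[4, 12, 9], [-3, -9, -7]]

r1 := 1/4·r1
  [  1   3  9/4 ]
  [ -3  -9   -7 ]
r2 := r2 + 3·r1
  [ 1  3   9/4 ]
  [ 0  0  -1/4 ]
r2 := -4·r2
  [ 1  3  9/4 ]
  [ 0  0    1 ]
r1 := r1 − 9/4·r2
  [ 1  3  0 ]
  [ 0  0  1 ]
The reduced form has 2 nonzero rows.

rank = 2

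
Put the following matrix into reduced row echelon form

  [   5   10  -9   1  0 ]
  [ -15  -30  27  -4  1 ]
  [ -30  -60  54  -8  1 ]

Multiply R1 by 1/5.
  [   1    2  -9/5  1/5  0 ]
  [ -15  -30    27   -4  1 ]
  [ -30  -60    54   -8  1 ]
Add 15 times R1 to R2.
  [   1    2  -9/5  1/5  0 ]
  [   0    0     0   -1  1 ]
  [ -30  -60    54   -8  1 ]
Add 30 times R1 to R3.
  [ 1  2  -9/5  1/5  0 ]
  [ 0  0     0   -1  1 ]
  [ 0  0     0   -2  1 ]
Multiply R2 by -1.
  [ 1  2  -9/5  1/5   0 ]
  [ 0  0     0    1  -1 ]
  [ 0  0     0   -2   1 ]
Add 2 times R2 to R3.
  [ 1  2  -9/5  1/5   0 ]
  [ 0  0     0    1  -1 ]
  [ 0  0     0    0  -1 ]
Multiply R3 by -1.
  [ 1  2  -9/5  1/5   0 ]
  [ 0  0     0    1  -1 ]
  [ 0  0     0    0   1 ]
Add R3 to R2.
  [ 1  2  -9/5  1/5  0 ]
  [ 0  0     0    1  0 ]
  [ 0  0     0    0  1 ]
Subtract 1/5 times R2 from R1.
  [ 1  2  -9/5  0  0 ]
  [ 0  0     0  1  0 ]
  [ 0  0     0  0  1 ]

[[1, 2, -9/5, 0, 0], [0, 0, 0, 1, 0], [0, 0, 0, 0, 1]]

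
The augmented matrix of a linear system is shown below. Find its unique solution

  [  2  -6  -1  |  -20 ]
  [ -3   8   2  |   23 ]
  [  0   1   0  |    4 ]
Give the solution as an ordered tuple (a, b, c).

(-1, 4, -6)

r1 → 1/2·r1
r2 → r2 + 3·r1
r2 → -1·r2
r3 → r3 − r2
r3 → 2·r3
r2 → r2 + 1/2·r3
r1 → r1 + 1/2·r3
r1 → r1 + 3·r2
Reading off the last column: a = -1, b = 4, c = -6.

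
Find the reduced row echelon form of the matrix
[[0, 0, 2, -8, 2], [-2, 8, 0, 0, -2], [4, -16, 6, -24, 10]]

r1 <=> r2
  [ -2    8  0    0  -2 ]
  [  0    0  2   -8   2 ]
  [  4  -16  6  -24  10 ]
r1 := -1/2·r1
  [ 1   -4  0    0   1 ]
  [ 0    0  2   -8   2 ]
  [ 4  -16  6  -24  10 ]
r3 := r3 − 4·r1
  [ 1  -4  0    0  1 ]
  [ 0   0  2   -8  2 ]
  [ 0   0  6  -24  6 ]
r2 := 1/2·r2
  [ 1  -4  0    0  1 ]
  [ 0   0  1   -4  1 ]
  [ 0   0  6  -24  6 ]
r3 := r3 − 6·r2
  [ 1  -4  0   0  1 ]
  [ 0   0  1  -4  1 ]
  [ 0   0  0   0  0 ]

[[1, -4, 0, 0, 1], [0, 0, 1, -4, 1], [0, 0, 0, 0, 0]]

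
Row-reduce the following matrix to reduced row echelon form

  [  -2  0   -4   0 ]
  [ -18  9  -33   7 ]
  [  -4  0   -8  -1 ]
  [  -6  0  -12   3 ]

Multiply R1 by -1/2.
  [   1  0    2   0 ]
  [ -18  9  -33   7 ]
  [  -4  0   -8  -1 ]
  [  -6  0  -12   3 ]
Add 18 times R1 to R2.
  [  1  0    2   0 ]
  [  0  9    3   7 ]
  [ -4  0   -8  -1 ]
  [ -6  0  -12   3 ]
Add 4 times R1 to R3.
  [  1  0    2   0 ]
  [  0  9    3   7 ]
  [  0  0    0  -1 ]
  [ -6  0  -12   3 ]
Add 6 times R1 to R4.
  [ 1  0  2   0 ]
  [ 0  9  3   7 ]
  [ 0  0  0  -1 ]
  [ 0  0  0   3 ]
Multiply R2 by 1/9.
  [ 1  0    2    0 ]
  [ 0  1  1/3  7/9 ]
  [ 0  0    0   -1 ]
  [ 0  0    0    3 ]
Multiply R3 by -1.
  [ 1  0    2    0 ]
  [ 0  1  1/3  7/9 ]
  [ 0  0    0    1 ]
  [ 0  0    0    3 ]
Subtract 3 times R3 from R4.
  [ 1  0    2    0 ]
  [ 0  1  1/3  7/9 ]
  [ 0  0    0    1 ]
  [ 0  0    0    0 ]
Subtract 7/9 times R3 from R2.
  [ 1  0    2  0 ]
  [ 0  1  1/3  0 ]
  [ 0  0    0  1 ]
  [ 0  0    0  0 ]

[[1, 0, 2, 0], [0, 1, 1/3, 0], [0, 0, 0, 1], [0, 0, 0, 0]]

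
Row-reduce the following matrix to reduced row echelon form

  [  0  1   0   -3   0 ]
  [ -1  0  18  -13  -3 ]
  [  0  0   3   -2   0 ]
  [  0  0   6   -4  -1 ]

r1 ↔ r2
  [ -1  0  18  -13  -3 ]
  [  0  1   0   -3   0 ]
  [  0  0   3   -2   0 ]
  [  0  0   6   -4  -1 ]
r1 := -1·r1
  [ 1  0  -18  13   3 ]
  [ 0  1    0  -3   0 ]
  [ 0  0    3  -2   0 ]
  [ 0  0    6  -4  -1 ]
r3 := 1/3·r3
  [ 1  0  -18    13   3 ]
  [ 0  1    0    -3   0 ]
  [ 0  0    1  -2/3   0 ]
  [ 0  0    6    -4  -1 ]
r4 := r4 − 6·r3
  [ 1  0  -18    13   3 ]
  [ 0  1    0    -3   0 ]
  [ 0  0    1  -2/3   0 ]
  [ 0  0    0     0  -1 ]
r4 := -1·r4
  [ 1  0  -18    13  3 ]
  [ 0  1    0    -3  0 ]
  [ 0  0    1  -2/3  0 ]
  [ 0  0    0     0  1 ]
r1 := r1 − 3·r4
  [ 1  0  -18    13  0 ]
  [ 0  1    0    -3  0 ]
  [ 0  0    1  -2/3  0 ]
  [ 0  0    0     0  1 ]
r1 := r1 + 18·r3
  [ 1  0  0     1  0 ]
  [ 0  1  0    -3  0 ]
  [ 0  0  1  -2/3  0 ]
  [ 0  0  0     0  1 ]

[[1, 0, 0, 1, 0], [0, 1, 0, -3, 0], [0, 0, 1, -2/3, 0], [0, 0, 0, 0, 1]]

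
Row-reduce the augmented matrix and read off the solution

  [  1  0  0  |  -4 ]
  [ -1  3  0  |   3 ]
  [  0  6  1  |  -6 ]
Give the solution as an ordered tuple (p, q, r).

ρ2 := ρ2 + ρ1
ρ2 := 1/3·ρ2
ρ3 := ρ3 − 6·ρ2
Reading off the last column: p = -4, q = -1/3, r = -4.

(-4, -1/3, -4)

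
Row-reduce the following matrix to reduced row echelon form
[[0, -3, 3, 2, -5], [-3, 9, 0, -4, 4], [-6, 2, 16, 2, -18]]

R1 ↔ R2
R1 -> -1/3·R1
R3 -> R3 + 6·R1
R2 -> -1/3·R2
R3 -> R3 + 16·R2
R3 -> -3/2·R3
R2 -> R2 + 2/3·R3
R1 -> R1 − 4/3·R3
R1 -> R1 + 3·R2

[[1, 0, -3, 0, 3], [0, 1, -1, 0, 1], [0, 0, 0, 1, -1]]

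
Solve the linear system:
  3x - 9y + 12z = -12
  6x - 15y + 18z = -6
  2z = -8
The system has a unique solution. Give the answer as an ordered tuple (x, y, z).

(6, -2, -4)

Form the augmented matrix and row-reduce:
  [ 3   -9  12  |  -12 ]
  [ 6  -15  18  |   -6 ]
  [ 0    0   2  |   -8 ]
ρ1 := 1/3·ρ1
ρ2 := ρ2 − 6·ρ1
ρ2 := 1/3·ρ2
ρ3 := 1/2·ρ3
ρ2 := ρ2 + 2·ρ3
ρ1 := ρ1 − 4·ρ3
ρ1 := ρ1 + 3·ρ2
Reading off the last column: x = 6, y = -2, z = -4.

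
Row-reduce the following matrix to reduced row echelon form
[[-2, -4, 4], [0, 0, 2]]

R1 -> -1/2·R1
  [ 1  2  -2 ]
  [ 0  0   2 ]
R2 -> 1/2·R2
  [ 1  2  -2 ]
  [ 0  0   1 ]
R1 -> R1 + 2·R2
  [ 1  2  0 ]
  [ 0  0  1 ]

[[1, 2, 0], [0, 0, 1]]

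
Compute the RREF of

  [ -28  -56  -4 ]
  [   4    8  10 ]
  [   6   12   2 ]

ρ1 -> -1/28·ρ1
  [ 1   2  1/7 ]
  [ 4   8   10 ]
  [ 6  12    2 ]
ρ2 -> ρ2 − 4·ρ1
  [ 1   2   1/7 ]
  [ 0   0  66/7 ]
  [ 6  12     2 ]
ρ3 -> ρ3 − 6·ρ1
  [ 1  2   1/7 ]
  [ 0  0  66/7 ]
  [ 0  0   8/7 ]
ρ2 -> 7/66·ρ2
  [ 1  2  1/7 ]
  [ 0  0    1 ]
  [ 0  0  8/7 ]
ρ3 -> ρ3 − 8/7·ρ2
  [ 1  2  1/7 ]
  [ 0  0    1 ]
  [ 0  0    0 ]
ρ1 -> ρ1 − 1/7·ρ2
  [ 1  2  0 ]
  [ 0  0  1 ]
  [ 0  0  0 ]

[[1, 2, 0], [0, 0, 1], [0, 0, 0]]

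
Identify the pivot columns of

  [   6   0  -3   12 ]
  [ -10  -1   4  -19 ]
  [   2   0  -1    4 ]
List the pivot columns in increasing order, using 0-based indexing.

0, 1

r1 → 1/6·r1
  [   1   0  -1/2    2 ]
  [ -10  -1     4  -19 ]
  [   2   0    -1    4 ]
r2 → r2 + 10·r1
  [ 1   0  -1/2  2 ]
  [ 0  -1    -1  1 ]
  [ 2   0    -1  4 ]
r3 → r3 − 2·r1
  [ 1   0  -1/2  2 ]
  [ 0  -1    -1  1 ]
  [ 0   0     0  0 ]
r2 → -1·r2
  [ 1  0  -1/2   2 ]
  [ 0  1     1  -1 ]
  [ 0  0     0   0 ]
Pivot columns are the columns containing a leading 1.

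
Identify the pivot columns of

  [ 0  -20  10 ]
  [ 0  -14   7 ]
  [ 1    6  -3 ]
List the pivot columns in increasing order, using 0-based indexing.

R1 <-> R3
  [ 1    6  -3 ]
  [ 0  -14   7 ]
  [ 0  -20  10 ]
R2 := -1/14·R2
  [ 1    6    -3 ]
  [ 0    1  -1/2 ]
  [ 0  -20    10 ]
R3 := R3 + 20·R2
  [ 1  6    -3 ]
  [ 0  1  -1/2 ]
  [ 0  0     0 ]
R1 := R1 − 6·R2
  [ 1  0     0 ]
  [ 0  1  -1/2 ]
  [ 0  0     0 ]
Pivot columns are the columns containing a leading 1.

0, 1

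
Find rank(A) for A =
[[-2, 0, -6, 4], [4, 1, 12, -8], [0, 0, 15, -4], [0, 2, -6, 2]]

R1 ← -1/2·R1
  [ 1  0   3  -2 ]
  [ 4  1  12  -8 ]
  [ 0  0  15  -4 ]
  [ 0  2  -6   2 ]
R2 ← R2 − 4·R1
  [ 1  0   3  -2 ]
  [ 0  1   0   0 ]
  [ 0  0  15  -4 ]
  [ 0  2  -6   2 ]
R4 ← R4 − 2·R2
  [ 1  0   3  -2 ]
  [ 0  1   0   0 ]
  [ 0  0  15  -4 ]
  [ 0  0  -6   2 ]
R3 ← 1/15·R3
  [ 1  0   3     -2 ]
  [ 0  1   0      0 ]
  [ 0  0   1  -4/15 ]
  [ 0  0  -6      2 ]
R4 ← R4 + 6·R3
  [ 1  0  3     -2 ]
  [ 0  1  0      0 ]
  [ 0  0  1  -4/15 ]
  [ 0  0  0    2/5 ]
R4 ← 5/2·R4
  [ 1  0  3     -2 ]
  [ 0  1  0      0 ]
  [ 0  0  1  -4/15 ]
  [ 0  0  0      1 ]
R3 ← R3 + 4/15·R4
  [ 1  0  3  -2 ]
  [ 0  1  0   0 ]
  [ 0  0  1   0 ]
  [ 0  0  0   1 ]
R1 ← R1 + 2·R4
  [ 1  0  3  0 ]
  [ 0  1  0  0 ]
  [ 0  0  1  0 ]
  [ 0  0  0  1 ]
R1 ← R1 − 3·R3
  [ 1  0  0  0 ]
  [ 0  1  0  0 ]
  [ 0  0  1  0 ]
  [ 0  0  0  1 ]
The reduced form has 4 nonzero rows.

rank = 4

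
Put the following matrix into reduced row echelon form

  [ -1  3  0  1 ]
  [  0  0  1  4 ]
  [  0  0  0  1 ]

[[1, -3, 0, 0], [0, 0, 1, 0], [0, 0, 0, 1]]

R1 := -1·R1
  [ 1  -3  0  -1 ]
  [ 0   0  1   4 ]
  [ 0   0  0   1 ]
R2 := R2 − 4·R3
  [ 1  -3  0  -1 ]
  [ 0   0  1   0 ]
  [ 0   0  0   1 ]
R1 := R1 + R3
  [ 1  -3  0  0 ]
  [ 0   0  1  0 ]
  [ 0   0  0  1 ]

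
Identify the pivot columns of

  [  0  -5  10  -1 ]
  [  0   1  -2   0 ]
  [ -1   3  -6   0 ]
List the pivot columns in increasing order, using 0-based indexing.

R1 ↔ R3
R1 := -1·R1
R3 := R3 + 5·R2
R3 := -1·R3
R1 := R1 + 3·R2
Pivot columns are the columns containing a leading 1.

0, 1, 3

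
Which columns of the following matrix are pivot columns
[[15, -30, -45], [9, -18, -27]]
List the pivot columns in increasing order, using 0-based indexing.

R1 ← 1/15·R1
R2 ← R2 − 9·R1
Pivot columns are the columns containing a leading 1.

0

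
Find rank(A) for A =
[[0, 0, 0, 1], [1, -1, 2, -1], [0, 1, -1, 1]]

ρ1 <=> ρ2
  [ 1  -1   2  -1 ]
  [ 0   0   0   1 ]
  [ 0   1  -1   1 ]
ρ2 <=> ρ3
  [ 1  -1   2  -1 ]
  [ 0   1  -1   1 ]
  [ 0   0   0   1 ]
ρ2 -> ρ2 − ρ3
  [ 1  -1   2  -1 ]
  [ 0   1  -1   0 ]
  [ 0   0   0   1 ]
ρ1 -> ρ1 + ρ3
  [ 1  -1   2  0 ]
  [ 0   1  -1  0 ]
  [ 0   0   0  1 ]
ρ1 -> ρ1 + ρ2
  [ 1  0   1  0 ]
  [ 0  1  -1  0 ]
  [ 0  0   0  1 ]
The reduced form has 3 nonzero rows.

rank = 3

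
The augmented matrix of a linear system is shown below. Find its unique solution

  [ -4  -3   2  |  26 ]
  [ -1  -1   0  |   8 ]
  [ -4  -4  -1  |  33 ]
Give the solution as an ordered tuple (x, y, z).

(-4, -4, -1)

R1 := -1/4·R1
  [  1  3/4  -1/2  |  -13/2 ]
  [ -1   -1     0  |      8 ]
  [ -4   -4    -1  |     33 ]
R2 := R2 + R1
  [  1   3/4  -1/2  |  -13/2 ]
  [  0  -1/4  -1/2  |    3/2 ]
  [ -4    -4    -1  |     33 ]
R3 := R3 + 4·R1
  [ 1   3/4  -1/2  |  -13/2 ]
  [ 0  -1/4  -1/2  |    3/2 ]
  [ 0    -1    -3  |      7 ]
R2 := -4·R2
  [ 1  3/4  -1/2  |  -13/2 ]
  [ 0    1     2  |     -6 ]
  [ 0   -1    -3  |      7 ]
R3 := R3 + R2
  [ 1  3/4  -1/2  |  -13/2 ]
  [ 0    1     2  |     -6 ]
  [ 0    0    -1  |      1 ]
R3 := -1·R3
  [ 1  3/4  -1/2  |  -13/2 ]
  [ 0    1     2  |     -6 ]
  [ 0    0     1  |     -1 ]
R2 := R2 − 2·R3
  [ 1  3/4  -1/2  |  -13/2 ]
  [ 0    1     0  |     -4 ]
  [ 0    0     1  |     -1 ]
R1 := R1 + 1/2·R3
  [ 1  3/4  0  |  -7 ]
  [ 0    1  0  |  -4 ]
  [ 0    0  1  |  -1 ]
R1 := R1 − 3/4·R2
  [ 1  0  0  |  -4 ]
  [ 0  1  0  |  -4 ]
  [ 0  0  1  |  -1 ]
Reading off the last column: x = -4, y = -4, z = -1.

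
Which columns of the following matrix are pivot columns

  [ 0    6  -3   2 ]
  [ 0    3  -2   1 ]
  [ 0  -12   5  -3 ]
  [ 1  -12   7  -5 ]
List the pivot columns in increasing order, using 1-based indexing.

Swap r1 and r4.
  [ 1  -12   7  -5 ]
  [ 0    3  -2   1 ]
  [ 0  -12   5  -3 ]
  [ 0    6  -3   2 ]
Multiply r2 by 1/3.
  [ 1  -12     7   -5 ]
  [ 0    1  -2/3  1/3 ]
  [ 0  -12     5   -3 ]
  [ 0    6    -3    2 ]
Add 12 times r2 to r3.
  [ 1  -12     7   -5 ]
  [ 0    1  -2/3  1/3 ]
  [ 0    0    -3    1 ]
  [ 0    6    -3    2 ]
Subtract 6 times r2 from r4.
  [ 1  -12     7   -5 ]
  [ 0    1  -2/3  1/3 ]
  [ 0    0    -3    1 ]
  [ 0    0     1    0 ]
Multiply r3 by -1/3.
  [ 1  -12     7    -5 ]
  [ 0    1  -2/3   1/3 ]
  [ 0    0     1  -1/3 ]
  [ 0    0     1     0 ]
Subtract r3 from r4.
  [ 1  -12     7    -5 ]
  [ 0    1  -2/3   1/3 ]
  [ 0    0     1  -1/3 ]
  [ 0    0     0   1/3 ]
Multiply r4 by 3.
  [ 1  -12     7    -5 ]
  [ 0    1  -2/3   1/3 ]
  [ 0    0     1  -1/3 ]
  [ 0    0     0     1 ]
Add 1/3 times r4 to r3.
  [ 1  -12     7   -5 ]
  [ 0    1  -2/3  1/3 ]
  [ 0    0     1    0 ]
  [ 0    0     0    1 ]
Subtract 1/3 times r4 from r2.
  [ 1  -12     7  -5 ]
  [ 0    1  -2/3   0 ]
  [ 0    0     1   0 ]
  [ 0    0     0   1 ]
Add 5 times r4 to r1.
  [ 1  -12     7  0 ]
  [ 0    1  -2/3  0 ]
  [ 0    0     1  0 ]
  [ 0    0     0  1 ]
Add 2/3 times r3 to r2.
  [ 1  -12  7  0 ]
  [ 0    1  0  0 ]
  [ 0    0  1  0 ]
  [ 0    0  0  1 ]
Subtract 7 times r3 from r1.
  [ 1  -12  0  0 ]
  [ 0    1  0  0 ]
  [ 0    0  1  0 ]
  [ 0    0  0  1 ]
Add 12 times r2 to r1.
  [ 1  0  0  0 ]
  [ 0  1  0  0 ]
  [ 0  0  1  0 ]
  [ 0  0  0  1 ]
Pivot columns are the columns containing a leading 1.

1, 2, 3, 4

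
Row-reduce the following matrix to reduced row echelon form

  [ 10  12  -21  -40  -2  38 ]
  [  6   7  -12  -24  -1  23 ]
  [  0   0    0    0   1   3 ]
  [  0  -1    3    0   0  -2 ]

Multiply R1 by 1/10.
  [ 1  6/5  -21/10   -4  -1/5  19/5 ]
  [ 6    7     -12  -24    -1    23 ]
  [ 0    0       0    0     1     3 ]
  [ 0   -1       3    0     0    -2 ]
Subtract 6 times R1 from R2.
  [ 1   6/5  -21/10  -4  -1/5  19/5 ]
  [ 0  -1/5     3/5   0   1/5   1/5 ]
  [ 0     0       0   0     1     3 ]
  [ 0    -1       3   0     0    -2 ]
Multiply R2 by -5.
  [ 1  6/5  -21/10  -4  -1/5  19/5 ]
  [ 0    1      -3   0    -1    -1 ]
  [ 0    0       0   0     1     3 ]
  [ 0   -1       3   0     0    -2 ]
Add R2 to R4.
  [ 1  6/5  -21/10  -4  -1/5  19/5 ]
  [ 0    1      -3   0    -1    -1 ]
  [ 0    0       0   0     1     3 ]
  [ 0    0       0   0    -1    -3 ]
Add R3 to R4.
  [ 1  6/5  -21/10  -4  -1/5  19/5 ]
  [ 0    1      -3   0    -1    -1 ]
  [ 0    0       0   0     1     3 ]
  [ 0    0       0   0     0     0 ]
Add R3 to R2.
  [ 1  6/5  -21/10  -4  -1/5  19/5 ]
  [ 0    1      -3   0     0     2 ]
  [ 0    0       0   0     1     3 ]
  [ 0    0       0   0     0     0 ]
Add 1/5 times R3 to R1.
  [ 1  6/5  -21/10  -4  0  22/5 ]
  [ 0    1      -3   0  0     2 ]
  [ 0    0       0   0  1     3 ]
  [ 0    0       0   0  0     0 ]
Subtract 6/5 times R2 from R1.
  [ 1  0  3/2  -4  0  2 ]
  [ 0  1   -3   0  0  2 ]
  [ 0  0    0   0  1  3 ]
  [ 0  0    0   0  0  0 ]

[[1, 0, 3/2, -4, 0, 2], [0, 1, -3, 0, 0, 2], [0, 0, 0, 0, 1, 3], [0, 0, 0, 0, 0, 0]]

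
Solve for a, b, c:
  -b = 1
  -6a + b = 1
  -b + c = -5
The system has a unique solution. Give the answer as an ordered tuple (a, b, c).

Form the augmented matrix and row-reduce:
  [  0  -1  0  |   1 ]
  [ -6   1  0  |   1 ]
  [  0  -1  1  |  -5 ]
R1 <-> R2
  [ -6   1  0  |   1 ]
  [  0  -1  0  |   1 ]
  [  0  -1  1  |  -5 ]
R1 → -1/6·R1
  [ 1  -1/6  0  |  -1/6 ]
  [ 0    -1  0  |     1 ]
  [ 0    -1  1  |    -5 ]
R2 → -1·R2
  [ 1  -1/6  0  |  -1/6 ]
  [ 0     1  0  |    -1 ]
  [ 0    -1  1  |    -5 ]
R3 → R3 + R2
  [ 1  -1/6  0  |  -1/6 ]
  [ 0     1  0  |    -1 ]
  [ 0     0  1  |    -6 ]
R1 → R1 + 1/6·R2
  [ 1  0  0  |  -1/3 ]
  [ 0  1  0  |    -1 ]
  [ 0  0  1  |    -6 ]
Reading off the last column: a = -1/3, b = -1, c = -6.

(-1/3, -1, -6)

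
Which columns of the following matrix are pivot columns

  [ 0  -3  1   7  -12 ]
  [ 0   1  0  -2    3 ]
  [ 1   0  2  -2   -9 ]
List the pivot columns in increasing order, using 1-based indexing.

1, 2, 3

Swap ρ1 and ρ3.
  [ 1   0  2  -2   -9 ]
  [ 0   1  0  -2    3 ]
  [ 0  -3  1   7  -12 ]
Add 3 times ρ2 to ρ3.
  [ 1  0  2  -2  -9 ]
  [ 0  1  0  -2   3 ]
  [ 0  0  1   1  -3 ]
Subtract 2 times ρ3 from ρ1.
  [ 1  0  0  -4  -3 ]
  [ 0  1  0  -2   3 ]
  [ 0  0  1   1  -3 ]
Pivot columns are the columns containing a leading 1.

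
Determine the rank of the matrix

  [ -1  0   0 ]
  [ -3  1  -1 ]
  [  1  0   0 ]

r1 → -1·r1
  [  1  0   0 ]
  [ -3  1  -1 ]
  [  1  0   0 ]
r2 → r2 + 3·r1
  [ 1  0   0 ]
  [ 0  1  -1 ]
  [ 1  0   0 ]
r3 → r3 − r1
  [ 1  0   0 ]
  [ 0  1  -1 ]
  [ 0  0   0 ]
The reduced form has 2 nonzero rows.

rank = 2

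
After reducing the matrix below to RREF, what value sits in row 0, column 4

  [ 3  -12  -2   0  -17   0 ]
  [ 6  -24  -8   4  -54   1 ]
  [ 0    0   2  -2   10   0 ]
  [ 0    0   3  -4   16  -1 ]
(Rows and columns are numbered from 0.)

-3

Multiply r1 by 1/3.
Subtract 6 times r1 from r2.
Multiply r2 by -1/4.
Subtract 2 times r2 from r3.
Subtract 3 times r2 from r4.
Swap r3 and r4.
Multiply r3 by -1.
Multiply r4 by 2.
Subtract 1/4 times r4 from r3.
Add 1/4 times r4 to r2.
Add r3 to r2.
Add 2/3 times r2 to r1.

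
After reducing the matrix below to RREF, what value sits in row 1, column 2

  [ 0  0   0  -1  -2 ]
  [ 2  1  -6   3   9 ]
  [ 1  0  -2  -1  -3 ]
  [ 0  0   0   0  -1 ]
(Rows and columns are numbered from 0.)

-2

Swap r1 and r2.
  [ 2  1  -6   3   9 ]
  [ 0  0   0  -1  -2 ]
  [ 1  0  -2  -1  -3 ]
  [ 0  0   0   0  -1 ]
Multiply r1 by 1/2.
  [ 1  1/2  -3  3/2  9/2 ]
  [ 0    0   0   -1   -2 ]
  [ 1    0  -2   -1   -3 ]
  [ 0    0   0    0   -1 ]
Subtract r1 from r3.
  [ 1   1/2  -3   3/2    9/2 ]
  [ 0     0   0    -1     -2 ]
  [ 0  -1/2   1  -5/2  -15/2 ]
  [ 0     0   0     0     -1 ]
Swap r2 and r3.
  [ 1   1/2  -3   3/2    9/2 ]
  [ 0  -1/2   1  -5/2  -15/2 ]
  [ 0     0   0    -1     -2 ]
  [ 0     0   0     0     -1 ]
Multiply r2 by -2.
  [ 1  1/2  -3  3/2  9/2 ]
  [ 0    1  -2    5   15 ]
  [ 0    0   0   -1   -2 ]
  [ 0    0   0    0   -1 ]
Multiply r3 by -1.
  [ 1  1/2  -3  3/2  9/2 ]
  [ 0    1  -2    5   15 ]
  [ 0    0   0    1    2 ]
  [ 0    0   0    0   -1 ]
Multiply r4 by -1.
  [ 1  1/2  -3  3/2  9/2 ]
  [ 0    1  -2    5   15 ]
  [ 0    0   0    1    2 ]
  [ 0    0   0    0    1 ]
Subtract 2 times r4 from r3.
  [ 1  1/2  -3  3/2  9/2 ]
  [ 0    1  -2    5   15 ]
  [ 0    0   0    1    0 ]
  [ 0    0   0    0    1 ]
Subtract 15 times r4 from r2.
  [ 1  1/2  -3  3/2  9/2 ]
  [ 0    1  -2    5    0 ]
  [ 0    0   0    1    0 ]
  [ 0    0   0    0    1 ]
Subtract 9/2 times r4 from r1.
  [ 1  1/2  -3  3/2  0 ]
  [ 0    1  -2    5  0 ]
  [ 0    0   0    1  0 ]
  [ 0    0   0    0  1 ]
Subtract 5 times r3 from r2.
  [ 1  1/2  -3  3/2  0 ]
  [ 0    1  -2    0  0 ]
  [ 0    0   0    1  0 ]
  [ 0    0   0    0  1 ]
Subtract 3/2 times r3 from r1.
  [ 1  1/2  -3  0  0 ]
  [ 0    1  -2  0  0 ]
  [ 0    0   0  1  0 ]
  [ 0    0   0  0  1 ]
Subtract 1/2 times r2 from r1.
  [ 1  0  -2  0  0 ]
  [ 0  1  -2  0  0 ]
  [ 0  0   0  1  0 ]
  [ 0  0   0  0  1 ]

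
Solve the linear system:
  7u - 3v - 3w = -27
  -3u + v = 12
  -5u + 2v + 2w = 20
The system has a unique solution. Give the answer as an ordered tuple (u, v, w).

(-6, -6, 1)

Form the augmented matrix and row-reduce:
  [  7  -3  -3  |  -27 ]
  [ -3   1   0  |   12 ]
  [ -5   2   2  |   20 ]
R1 → 1/7·R1
  [  1  -3/7  -3/7  |  -27/7 ]
  [ -3     1     0  |     12 ]
  [ -5     2     2  |     20 ]
R2 → R2 + 3·R1
  [  1  -3/7  -3/7  |  -27/7 ]
  [  0  -2/7  -9/7  |    3/7 ]
  [ -5     2     2  |     20 ]
R3 → R3 + 5·R1
  [ 1  -3/7  -3/7  |  -27/7 ]
  [ 0  -2/7  -9/7  |    3/7 ]
  [ 0  -1/7  -1/7  |    5/7 ]
R2 → -7/2·R2
  [ 1  -3/7  -3/7  |  -27/7 ]
  [ 0     1   9/2  |   -3/2 ]
  [ 0  -1/7  -1/7  |    5/7 ]
R3 → R3 + 1/7·R2
  [ 1  -3/7  -3/7  |  -27/7 ]
  [ 0     1   9/2  |   -3/2 ]
  [ 0     0   1/2  |    1/2 ]
R3 → 2·R3
  [ 1  -3/7  -3/7  |  -27/7 ]
  [ 0     1   9/2  |   -3/2 ]
  [ 0     0     1  |      1 ]
R2 → R2 − 9/2·R3
  [ 1  -3/7  -3/7  |  -27/7 ]
  [ 0     1     0  |     -6 ]
  [ 0     0     1  |      1 ]
R1 → R1 + 3/7·R3
  [ 1  -3/7  0  |  -24/7 ]
  [ 0     1  0  |     -6 ]
  [ 0     0  1  |      1 ]
R1 → R1 + 3/7·R2
  [ 1  0  0  |  -6 ]
  [ 0  1  0  |  -6 ]
  [ 0  0  1  |   1 ]
Reading off the last column: u = -6, v = -6, w = 1.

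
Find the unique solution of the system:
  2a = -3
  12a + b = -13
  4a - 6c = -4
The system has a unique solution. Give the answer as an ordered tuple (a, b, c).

Form the augmented matrix and row-reduce:
  [  2  0   0  |   -3 ]
  [ 12  1   0  |  -13 ]
  [  4  0  -6  |   -4 ]
ρ1 := 1/2·ρ1
  [  1  0   0  |  -3/2 ]
  [ 12  1   0  |   -13 ]
  [  4  0  -6  |    -4 ]
ρ2 := ρ2 − 12·ρ1
  [ 1  0   0  |  -3/2 ]
  [ 0  1   0  |     5 ]
  [ 4  0  -6  |    -4 ]
ρ3 := ρ3 − 4·ρ1
  [ 1  0   0  |  -3/2 ]
  [ 0  1   0  |     5 ]
  [ 0  0  -6  |     2 ]
ρ3 := -1/6·ρ3
  [ 1  0  0  |  -3/2 ]
  [ 0  1  0  |     5 ]
  [ 0  0  1  |  -1/3 ]
Reading off the last column: a = -3/2, b = 5, c = -1/3.

(-3/2, 5, -1/3)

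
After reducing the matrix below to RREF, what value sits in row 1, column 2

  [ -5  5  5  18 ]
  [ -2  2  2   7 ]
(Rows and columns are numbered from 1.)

r1 -> -1/5·r1
  [  1  -1  -1  -18/5 ]
  [ -2   2   2      7 ]
r2 -> r2 + 2·r1
  [ 1  -1  -1  -18/5 ]
  [ 0   0   0   -1/5 ]
r2 -> -5·r2
  [ 1  -1  -1  -18/5 ]
  [ 0   0   0      1 ]
r1 -> r1 + 18/5·r2
  [ 1  -1  -1  0 ]
  [ 0   0   0  1 ]

-1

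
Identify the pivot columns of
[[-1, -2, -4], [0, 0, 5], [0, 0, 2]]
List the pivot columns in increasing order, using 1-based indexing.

R1 -> -1·R1
  [ 1  2  4 ]
  [ 0  0  5 ]
  [ 0  0  2 ]
R2 -> 1/5·R2
  [ 1  2  4 ]
  [ 0  0  1 ]
  [ 0  0  2 ]
R3 -> R3 − 2·R2
  [ 1  2  4 ]
  [ 0  0  1 ]
  [ 0  0  0 ]
R1 -> R1 − 4·R2
  [ 1  2  0 ]
  [ 0  0  1 ]
  [ 0  0  0 ]
Pivot columns are the columns containing a leading 1.

1, 3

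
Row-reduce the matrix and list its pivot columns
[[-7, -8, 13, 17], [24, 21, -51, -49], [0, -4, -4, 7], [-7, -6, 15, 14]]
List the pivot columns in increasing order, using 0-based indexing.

R1 -> -1/7·R1
  [  1  8/7  -13/7  -17/7 ]
  [ 24   21    -51    -49 ]
  [  0   -4     -4      7 ]
  [ -7   -6     15     14 ]
R2 -> R2 − 24·R1
  [  1    8/7  -13/7  -17/7 ]
  [  0  -45/7  -45/7   65/7 ]
  [  0     -4     -4      7 ]
  [ -7     -6     15     14 ]
R4 -> R4 + 7·R1
  [ 1    8/7  -13/7  -17/7 ]
  [ 0  -45/7  -45/7   65/7 ]
  [ 0     -4     -4      7 ]
  [ 0      2      2     -3 ]
R2 -> -7/45·R2
  [ 1  8/7  -13/7  -17/7 ]
  [ 0    1      1  -13/9 ]
  [ 0   -4     -4      7 ]
  [ 0    2      2     -3 ]
R3 -> R3 + 4·R2
  [ 1  8/7  -13/7  -17/7 ]
  [ 0    1      1  -13/9 ]
  [ 0    0      0   11/9 ]
  [ 0    2      2     -3 ]
R4 -> R4 − 2·R2
  [ 1  8/7  -13/7  -17/7 ]
  [ 0    1      1  -13/9 ]
  [ 0    0      0   11/9 ]
  [ 0    0      0   -1/9 ]
R3 -> 9/11·R3
  [ 1  8/7  -13/7  -17/7 ]
  [ 0    1      1  -13/9 ]
  [ 0    0      0      1 ]
  [ 0    0      0   -1/9 ]
R4 -> R4 + 1/9·R3
  [ 1  8/7  -13/7  -17/7 ]
  [ 0    1      1  -13/9 ]
  [ 0    0      0      1 ]
  [ 0    0      0      0 ]
R2 -> R2 + 13/9·R3
  [ 1  8/7  -13/7  -17/7 ]
  [ 0    1      1      0 ]
  [ 0    0      0      1 ]
  [ 0    0      0      0 ]
R1 -> R1 + 17/7·R3
  [ 1  8/7  -13/7  0 ]
  [ 0    1      1  0 ]
  [ 0    0      0  1 ]
  [ 0    0      0  0 ]
R1 -> R1 − 8/7·R2
  [ 1  0  -3  0 ]
  [ 0  1   1  0 ]
  [ 0  0   0  1 ]
  [ 0  0   0  0 ]
Pivot columns are the columns containing a leading 1.

0, 1, 3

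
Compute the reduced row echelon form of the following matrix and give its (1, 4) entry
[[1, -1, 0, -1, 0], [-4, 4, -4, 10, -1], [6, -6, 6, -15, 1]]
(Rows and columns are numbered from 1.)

ρ2 -> ρ2 + 4·ρ1
  [ 1  -1   0   -1   0 ]
  [ 0   0  -4    6  -1 ]
  [ 6  -6   6  -15   1 ]
ρ3 -> ρ3 − 6·ρ1
  [ 1  -1   0  -1   0 ]
  [ 0   0  -4   6  -1 ]
  [ 0   0   6  -9   1 ]
ρ2 -> -1/4·ρ2
  [ 1  -1  0    -1    0 ]
  [ 0   0  1  -3/2  1/4 ]
  [ 0   0  6    -9    1 ]
ρ3 -> ρ3 − 6·ρ2
  [ 1  -1  0    -1     0 ]
  [ 0   0  1  -3/2   1/4 ]
  [ 0   0  0     0  -1/2 ]
ρ3 -> -2·ρ3
  [ 1  -1  0    -1    0 ]
  [ 0   0  1  -3/2  1/4 ]
  [ 0   0  0     0    1 ]
ρ2 -> ρ2 − 1/4·ρ3
  [ 1  -1  0    -1  0 ]
  [ 0   0  1  -3/2  0 ]
  [ 0   0  0     0  1 ]

-1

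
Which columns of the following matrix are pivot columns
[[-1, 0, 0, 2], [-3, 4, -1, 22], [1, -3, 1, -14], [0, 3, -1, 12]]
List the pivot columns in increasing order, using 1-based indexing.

R1 -> -1·R1
  [  1   0   0   -2 ]
  [ -3   4  -1   22 ]
  [  1  -3   1  -14 ]
  [  0   3  -1   12 ]
R2 -> R2 + 3·R1
  [ 1   0   0   -2 ]
  [ 0   4  -1   16 ]
  [ 1  -3   1  -14 ]
  [ 0   3  -1   12 ]
R3 -> R3 − R1
  [ 1   0   0   -2 ]
  [ 0   4  -1   16 ]
  [ 0  -3   1  -12 ]
  [ 0   3  -1   12 ]
R2 -> 1/4·R2
  [ 1   0     0   -2 ]
  [ 0   1  -1/4    4 ]
  [ 0  -3     1  -12 ]
  [ 0   3    -1   12 ]
R3 -> R3 + 3·R2
  [ 1  0     0  -2 ]
  [ 0  1  -1/4   4 ]
  [ 0  0   1/4   0 ]
  [ 0  3    -1  12 ]
R4 -> R4 − 3·R2
  [ 1  0     0  -2 ]
  [ 0  1  -1/4   4 ]
  [ 0  0   1/4   0 ]
  [ 0  0  -1/4   0 ]
R3 -> 4·R3
  [ 1  0     0  -2 ]
  [ 0  1  -1/4   4 ]
  [ 0  0     1   0 ]
  [ 0  0  -1/4   0 ]
R4 -> R4 + 1/4·R3
  [ 1  0     0  -2 ]
  [ 0  1  -1/4   4 ]
  [ 0  0     1   0 ]
  [ 0  0     0   0 ]
R2 -> R2 + 1/4·R3
  [ 1  0  0  -2 ]
  [ 0  1  0   4 ]
  [ 0  0  1   0 ]
  [ 0  0  0   0 ]
Pivot columns are the columns containing a leading 1.

1, 2, 3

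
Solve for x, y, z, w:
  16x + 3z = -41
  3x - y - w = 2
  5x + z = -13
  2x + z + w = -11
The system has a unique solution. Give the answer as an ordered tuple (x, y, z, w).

(-2, -4, -3, -4)

Form the augmented matrix and row-reduce:
  [ 16   0  3   0  |  -41 ]
  [  3  -1  0  -1  |    2 ]
  [  5   0  1   0  |  -13 ]
  [  2   0  1   1  |  -11 ]
ρ1 ← 1/16·ρ1
  [ 1   0  3/16   0  |  -41/16 ]
  [ 3  -1     0  -1  |       2 ]
  [ 5   0     1   0  |     -13 ]
  [ 2   0     1   1  |     -11 ]
ρ2 ← ρ2 − 3·ρ1
  [ 1   0   3/16   0  |  -41/16 ]
  [ 0  -1  -9/16  -1  |  155/16 ]
  [ 5   0      1   0  |     -13 ]
  [ 2   0      1   1  |     -11 ]
ρ3 ← ρ3 − 5·ρ1
  [ 1   0   3/16   0  |  -41/16 ]
  [ 0  -1  -9/16  -1  |  155/16 ]
  [ 0   0   1/16   0  |   -3/16 ]
  [ 2   0      1   1  |     -11 ]
ρ4 ← ρ4 − 2·ρ1
  [ 1   0   3/16   0  |  -41/16 ]
  [ 0  -1  -9/16  -1  |  155/16 ]
  [ 0   0   1/16   0  |   -3/16 ]
  [ 0   0    5/8   1  |   -47/8 ]
ρ2 ← -1·ρ2
  [ 1  0  3/16  0  |   -41/16 ]
  [ 0  1  9/16  1  |  -155/16 ]
  [ 0  0  1/16  0  |    -3/16 ]
  [ 0  0   5/8  1  |    -47/8 ]
ρ3 ← 16·ρ3
  [ 1  0  3/16  0  |   -41/16 ]
  [ 0  1  9/16  1  |  -155/16 ]
  [ 0  0     1  0  |       -3 ]
  [ 0  0   5/8  1  |    -47/8 ]
ρ4 ← ρ4 − 5/8·ρ3
  [ 1  0  3/16  0  |   -41/16 ]
  [ 0  1  9/16  1  |  -155/16 ]
  [ 0  0     1  0  |       -3 ]
  [ 0  0     0  1  |       -4 ]
ρ2 ← ρ2 − ρ4
  [ 1  0  3/16  0  |  -41/16 ]
  [ 0  1  9/16  0  |  -91/16 ]
  [ 0  0     1  0  |      -3 ]
  [ 0  0     0  1  |      -4 ]
ρ2 ← ρ2 − 9/16·ρ3
  [ 1  0  3/16  0  |  -41/16 ]
  [ 0  1     0  0  |      -4 ]
  [ 0  0     1  0  |      -3 ]
  [ 0  0     0  1  |      -4 ]
ρ1 ← ρ1 − 3/16·ρ3
  [ 1  0  0  0  |  -2 ]
  [ 0  1  0  0  |  -4 ]
  [ 0  0  1  0  |  -3 ]
  [ 0  0  0  1  |  -4 ]
Reading off the last column: x = -2, y = -4, z = -3, w = -4.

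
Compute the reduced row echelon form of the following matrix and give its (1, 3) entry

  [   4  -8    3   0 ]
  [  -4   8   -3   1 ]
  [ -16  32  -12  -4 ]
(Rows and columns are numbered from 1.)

3/4

ρ1 → 1/4·ρ1
  [   1  -2  3/4   0 ]
  [  -4   8   -3   1 ]
  [ -16  32  -12  -4 ]
ρ2 → ρ2 + 4·ρ1
  [   1  -2  3/4   0 ]
  [   0   0    0   1 ]
  [ -16  32  -12  -4 ]
ρ3 → ρ3 + 16·ρ1
  [ 1  -2  3/4   0 ]
  [ 0   0    0   1 ]
  [ 0   0    0  -4 ]
ρ3 → ρ3 + 4·ρ2
  [ 1  -2  3/4  0 ]
  [ 0   0    0  1 ]
  [ 0   0    0  0 ]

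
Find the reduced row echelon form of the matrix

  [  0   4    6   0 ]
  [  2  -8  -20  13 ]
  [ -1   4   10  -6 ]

[[1, 0, -4, 0], [0, 1, 3/2, 0], [0, 0, 0, 1]]

R1 <=> R2
R1 ← 1/2·R1
R3 ← R3 + R1
R2 ← 1/4·R2
R3 ← 2·R3
R1 ← R1 − 13/2·R3
R1 ← R1 + 4·R2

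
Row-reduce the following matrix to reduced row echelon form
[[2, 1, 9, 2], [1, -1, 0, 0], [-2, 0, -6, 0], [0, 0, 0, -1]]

[[1, 0, 3, 0], [0, 1, 3, 0], [0, 0, 0, 1], [0, 0, 0, 0]]

Multiply R1 by 1/2.
  [  1  1/2  9/2   1 ]
  [  1   -1    0   0 ]
  [ -2    0   -6   0 ]
  [  0    0    0  -1 ]
Subtract R1 from R2.
  [  1   1/2   9/2   1 ]
  [  0  -3/2  -9/2  -1 ]
  [ -2     0    -6   0 ]
  [  0     0     0  -1 ]
Add 2 times R1 to R3.
  [ 1   1/2   9/2   1 ]
  [ 0  -3/2  -9/2  -1 ]
  [ 0     1     3   2 ]
  [ 0     0     0  -1 ]
Multiply R2 by -2/3.
  [ 1  1/2  9/2    1 ]
  [ 0    1    3  2/3 ]
  [ 0    1    3    2 ]
  [ 0    0    0   -1 ]
Subtract R2 from R3.
  [ 1  1/2  9/2    1 ]
  [ 0    1    3  2/3 ]
  [ 0    0    0  4/3 ]
  [ 0    0    0   -1 ]
Multiply R3 by 3/4.
  [ 1  1/2  9/2    1 ]
  [ 0    1    3  2/3 ]
  [ 0    0    0    1 ]
  [ 0    0    0   -1 ]
Add R3 to R4.
  [ 1  1/2  9/2    1 ]
  [ 0    1    3  2/3 ]
  [ 0    0    0    1 ]
  [ 0    0    0    0 ]
Subtract 2/3 times R3 from R2.
  [ 1  1/2  9/2  1 ]
  [ 0    1    3  0 ]
  [ 0    0    0  1 ]
  [ 0    0    0  0 ]
Subtract R3 from R1.
  [ 1  1/2  9/2  0 ]
  [ 0    1    3  0 ]
  [ 0    0    0  1 ]
  [ 0    0    0  0 ]
Subtract 1/2 times R2 from R1.
  [ 1  0  3  0 ]
  [ 0  1  3  0 ]
  [ 0  0  0  1 ]
  [ 0  0  0  0 ]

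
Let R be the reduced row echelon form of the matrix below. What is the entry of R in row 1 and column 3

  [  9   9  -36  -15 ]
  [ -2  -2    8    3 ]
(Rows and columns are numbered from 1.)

-4

R1 ← 1/9·R1
  [  1   1  -4  -5/3 ]
  [ -2  -2   8     3 ]
R2 ← R2 + 2·R1
  [ 1  1  -4  -5/3 ]
  [ 0  0   0  -1/3 ]
R2 ← -3·R2
  [ 1  1  -4  -5/3 ]
  [ 0  0   0     1 ]
R1 ← R1 + 5/3·R2
  [ 1  1  -4  0 ]
  [ 0  0   0  1 ]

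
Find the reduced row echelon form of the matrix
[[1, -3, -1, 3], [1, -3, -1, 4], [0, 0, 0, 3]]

[[1, -3, -1, 0], [0, 0, 0, 1], [0, 0, 0, 0]]

r2 -> r2 − r1
  [ 1  -3  -1  3 ]
  [ 0   0   0  1 ]
  [ 0   0   0  3 ]
r3 -> r3 − 3·r2
  [ 1  -3  -1  3 ]
  [ 0   0   0  1 ]
  [ 0   0   0  0 ]
r1 -> r1 − 3·r2
  [ 1  -3  -1  0 ]
  [ 0   0   0  1 ]
  [ 0   0   0  0 ]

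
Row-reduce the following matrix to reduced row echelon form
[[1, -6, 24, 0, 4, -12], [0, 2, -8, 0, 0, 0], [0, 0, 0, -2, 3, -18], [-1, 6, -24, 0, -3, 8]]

R4 → R4 + R1
  [ 1  -6  24   0  4  -12 ]
  [ 0   2  -8   0  0    0 ]
  [ 0   0   0  -2  3  -18 ]
  [ 0   0   0   0  1   -4 ]
R2 → 1/2·R2
  [ 1  -6  24   0  4  -12 ]
  [ 0   1  -4   0  0    0 ]
  [ 0   0   0  -2  3  -18 ]
  [ 0   0   0   0  1   -4 ]
R3 → -1/2·R3
  [ 1  -6  24  0     4  -12 ]
  [ 0   1  -4  0     0    0 ]
  [ 0   0   0  1  -3/2    9 ]
  [ 0   0   0  0     1   -4 ]
R3 → R3 + 3/2·R4
  [ 1  -6  24  0  4  -12 ]
  [ 0   1  -4  0  0    0 ]
  [ 0   0   0  1  0    3 ]
  [ 0   0   0  0  1   -4 ]
R1 → R1 − 4·R4
  [ 1  -6  24  0  0   4 ]
  [ 0   1  -4  0  0   0 ]
  [ 0   0   0  1  0   3 ]
  [ 0   0   0  0  1  -4 ]
R1 → R1 + 6·R2
  [ 1  0   0  0  0   4 ]
  [ 0  1  -4  0  0   0 ]
  [ 0  0   0  1  0   3 ]
  [ 0  0   0  0  1  -4 ]

[[1, 0, 0, 0, 0, 4], [0, 1, -4, 0, 0, 0], [0, 0, 0, 1, 0, 3], [0, 0, 0, 0, 1, -4]]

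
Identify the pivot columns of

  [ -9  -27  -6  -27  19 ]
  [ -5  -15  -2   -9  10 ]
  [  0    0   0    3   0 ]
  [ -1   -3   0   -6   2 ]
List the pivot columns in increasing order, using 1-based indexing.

1, 3, 4, 5

r1 -> -1/9·r1
  [  1    3  2/3   3  -19/9 ]
  [ -5  -15   -2  -9     10 ]
  [  0    0    0   3      0 ]
  [ -1   -3    0  -6      2 ]
r2 -> r2 + 5·r1
  [  1   3  2/3   3  -19/9 ]
  [  0   0  4/3   6   -5/9 ]
  [  0   0    0   3      0 ]
  [ -1  -3    0  -6      2 ]
r4 -> r4 + r1
  [ 1  3  2/3   3  -19/9 ]
  [ 0  0  4/3   6   -5/9 ]
  [ 0  0    0   3      0 ]
  [ 0  0  2/3  -3   -1/9 ]
r2 -> 3/4·r2
  [ 1  3  2/3    3  -19/9 ]
  [ 0  0    1  9/2  -5/12 ]
  [ 0  0    0    3      0 ]
  [ 0  0  2/3   -3   -1/9 ]
r4 -> r4 − 2/3·r2
  [ 1  3  2/3    3  -19/9 ]
  [ 0  0    1  9/2  -5/12 ]
  [ 0  0    0    3      0 ]
  [ 0  0    0   -6    1/6 ]
r3 -> 1/3·r3
  [ 1  3  2/3    3  -19/9 ]
  [ 0  0    1  9/2  -5/12 ]
  [ 0  0    0    1      0 ]
  [ 0  0    0   -6    1/6 ]
r4 -> r4 + 6·r3
  [ 1  3  2/3    3  -19/9 ]
  [ 0  0    1  9/2  -5/12 ]
  [ 0  0    0    1      0 ]
  [ 0  0    0    0    1/6 ]
r4 -> 6·r4
  [ 1  3  2/3    3  -19/9 ]
  [ 0  0    1  9/2  -5/12 ]
  [ 0  0    0    1      0 ]
  [ 0  0    0    0      1 ]
r2 -> r2 + 5/12·r4
  [ 1  3  2/3    3  -19/9 ]
  [ 0  0    1  9/2      0 ]
  [ 0  0    0    1      0 ]
  [ 0  0    0    0      1 ]
r1 -> r1 + 19/9·r4
  [ 1  3  2/3    3  0 ]
  [ 0  0    1  9/2  0 ]
  [ 0  0    0    1  0 ]
  [ 0  0    0    0  1 ]
r2 -> r2 − 9/2·r3
  [ 1  3  2/3  3  0 ]
  [ 0  0    1  0  0 ]
  [ 0  0    0  1  0 ]
  [ 0  0    0  0  1 ]
r1 -> r1 − 3·r3
  [ 1  3  2/3  0  0 ]
  [ 0  0    1  0  0 ]
  [ 0  0    0  1  0 ]
  [ 0  0    0  0  1 ]
r1 -> r1 − 2/3·r2
  [ 1  3  0  0  0 ]
  [ 0  0  1  0  0 ]
  [ 0  0  0  1  0 ]
  [ 0  0  0  0  1 ]
Pivot columns are the columns containing a leading 1.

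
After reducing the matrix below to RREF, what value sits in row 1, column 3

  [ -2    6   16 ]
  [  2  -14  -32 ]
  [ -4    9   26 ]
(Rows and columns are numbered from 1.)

R1 ← -1/2·R1
  [  1   -3   -8 ]
  [  2  -14  -32 ]
  [ -4    9   26 ]
R2 ← R2 − 2·R1
  [  1  -3   -8 ]
  [  0  -8  -16 ]
  [ -4   9   26 ]
R3 ← R3 + 4·R1
  [ 1  -3   -8 ]
  [ 0  -8  -16 ]
  [ 0  -3   -6 ]
R2 ← -1/8·R2
  [ 1  -3  -8 ]
  [ 0   1   2 ]
  [ 0  -3  -6 ]
R3 ← R3 + 3·R2
  [ 1  -3  -8 ]
  [ 0   1   2 ]
  [ 0   0   0 ]
R1 ← R1 + 3·R2
  [ 1  0  -2 ]
  [ 0  1   2 ]
  [ 0  0   0 ]

-2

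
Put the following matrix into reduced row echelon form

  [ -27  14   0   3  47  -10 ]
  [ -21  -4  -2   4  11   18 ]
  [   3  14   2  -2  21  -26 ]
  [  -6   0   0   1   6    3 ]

ρ1 ← -1/27·ρ1
  [   1  -14/27   0  -1/9  -47/27  10/27 ]
  [ -21      -4  -2     4      11     18 ]
  [   3      14   2    -2      21    -26 ]
  [  -6       0   0     1       6      3 ]
ρ2 ← ρ2 + 21·ρ1
  [  1  -14/27   0  -1/9  -47/27  10/27 ]
  [  0  -134/9  -2   5/3  -230/9  232/9 ]
  [  3      14   2    -2      21    -26 ]
  [ -6       0   0     1       6      3 ]
ρ3 ← ρ3 − 3·ρ1
  [  1  -14/27   0  -1/9  -47/27   10/27 ]
  [  0  -134/9  -2   5/3  -230/9   232/9 ]
  [  0   140/9   2  -5/3   236/9  -244/9 ]
  [ -6       0   0     1       6       3 ]
ρ4 ← ρ4 + 6·ρ1
  [ 1  -14/27   0  -1/9  -47/27   10/27 ]
  [ 0  -134/9  -2   5/3  -230/9   232/9 ]
  [ 0   140/9   2  -5/3   236/9  -244/9 ]
  [ 0   -28/9   0   1/3   -40/9    47/9 ]
ρ2 ← -9/134·ρ2
  [ 1  -14/27     0     -1/9  -47/27    10/27 ]
  [ 0       1  9/67  -15/134  115/67  -116/67 ]
  [ 0   140/9     2     -5/3   236/9   -244/9 ]
  [ 0   -28/9     0      1/3   -40/9     47/9 ]
ρ3 ← ρ3 − 140/9·ρ2
  [ 1  -14/27      0     -1/9  -47/27    10/27 ]
  [ 0       1   9/67  -15/134  115/67  -116/67 ]
  [ 0       0  -6/67     5/67  -32/67   -12/67 ]
  [ 0   -28/9      0      1/3   -40/9     47/9 ]
ρ4 ← ρ4 + 28/9·ρ2
  [ 1  -14/27      0     -1/9  -47/27    10/27 ]
  [ 0       1   9/67  -15/134  115/67  -116/67 ]
  [ 0       0  -6/67     5/67  -32/67   -12/67 ]
  [ 0       0  28/67    -1/67   60/67   -11/67 ]
ρ3 ← -67/6·ρ3
  [ 1  -14/27      0     -1/9  -47/27    10/27 ]
  [ 0       1   9/67  -15/134  115/67  -116/67 ]
  [ 0       0      1     -5/6    16/3        2 ]
  [ 0       0  28/67    -1/67   60/67   -11/67 ]
ρ4 ← ρ4 − 28/67·ρ3
  [ 1  -14/27     0     -1/9  -47/27    10/27 ]
  [ 0       1  9/67  -15/134  115/67  -116/67 ]
  [ 0       0     1     -5/6    16/3        2 ]
  [ 0       0     0      1/3    -4/3       -1 ]
ρ4 ← 3·ρ4
  [ 1  -14/27     0     -1/9  -47/27    10/27 ]
  [ 0       1  9/67  -15/134  115/67  -116/67 ]
  [ 0       0     1     -5/6    16/3        2 ]
  [ 0       0     0        1      -4       -3 ]
ρ3 ← ρ3 + 5/6·ρ4
  [ 1  -14/27     0     -1/9  -47/27    10/27 ]
  [ 0       1  9/67  -15/134  115/67  -116/67 ]
  [ 0       0     1        0       2     -1/2 ]
  [ 0       0     0        1      -4       -3 ]
ρ2 ← ρ2 + 15/134·ρ4
  [ 1  -14/27     0  -1/9  -47/27     10/27 ]
  [ 0       1  9/67     0   85/67  -277/134 ]
  [ 0       0     1     0       2      -1/2 ]
  [ 0       0     0     1      -4        -3 ]
ρ1 ← ρ1 + 1/9·ρ4
  [ 1  -14/27     0  0  -59/27      1/27 ]
  [ 0       1  9/67  0   85/67  -277/134 ]
  [ 0       0     1  0       2      -1/2 ]
  [ 0       0     0  1      -4        -3 ]
ρ2 ← ρ2 − 9/67·ρ3
  [ 1  -14/27  0  0  -59/27  1/27 ]
  [ 0       1  0  0       1    -2 ]
  [ 0       0  1  0       2  -1/2 ]
  [ 0       0  0  1      -4    -3 ]
ρ1 ← ρ1 + 14/27·ρ2
  [ 1  0  0  0  -5/3    -1 ]
  [ 0  1  0  0     1    -2 ]
  [ 0  0  1  0     2  -1/2 ]
  [ 0  0  0  1    -4    -3 ]

[[1, 0, 0, 0, -5/3, -1], [0, 1, 0, 0, 1, -2], [0, 0, 1, 0, 2, -1/2], [0, 0, 0, 1, -4, -3]]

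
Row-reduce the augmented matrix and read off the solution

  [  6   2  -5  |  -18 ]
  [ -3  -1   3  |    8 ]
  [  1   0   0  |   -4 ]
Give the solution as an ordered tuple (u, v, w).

R1 -> 1/6·R1
  [  1  1/3  -5/6  |  -3 ]
  [ -3   -1     3  |   8 ]
  [  1    0     0  |  -4 ]
R2 -> R2 + 3·R1
  [ 1  1/3  -5/6  |  -3 ]
  [ 0    0   1/2  |  -1 ]
  [ 1    0     0  |  -4 ]
R3 -> R3 − R1
  [ 1   1/3  -5/6  |  -3 ]
  [ 0     0   1/2  |  -1 ]
  [ 0  -1/3   5/6  |  -1 ]
R2 ↔ R3
  [ 1   1/3  -5/6  |  -3 ]
  [ 0  -1/3   5/6  |  -1 ]
  [ 0     0   1/2  |  -1 ]
R2 -> -3·R2
  [ 1  1/3  -5/6  |  -3 ]
  [ 0    1  -5/2  |   3 ]
  [ 0    0   1/2  |  -1 ]
R3 -> 2·R3
  [ 1  1/3  -5/6  |  -3 ]
  [ 0    1  -5/2  |   3 ]
  [ 0    0     1  |  -2 ]
R2 -> R2 + 5/2·R3
  [ 1  1/3  -5/6  |  -3 ]
  [ 0    1     0  |  -2 ]
  [ 0    0     1  |  -2 ]
R1 -> R1 + 5/6·R3
  [ 1  1/3  0  |  -14/3 ]
  [ 0    1  0  |     -2 ]
  [ 0    0  1  |     -2 ]
R1 -> R1 − 1/3·R2
  [ 1  0  0  |  -4 ]
  [ 0  1  0  |  -2 ]
  [ 0  0  1  |  -2 ]
Reading off the last column: u = -4, v = -2, w = -2.

(-4, -2, -2)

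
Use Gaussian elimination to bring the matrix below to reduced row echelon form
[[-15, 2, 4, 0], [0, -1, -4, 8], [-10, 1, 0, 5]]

[[1, 0, 0, -3/5], [0, 1, 0, -1], [0, 0, 1, -7/4]]

r1 := -1/15·r1
r3 := r3 + 10·r1
r2 := -1·r2
r3 := r3 + 1/3·r2
r3 := -3/4·r3
r2 := r2 − 4·r3
r1 := r1 + 4/15·r3
r1 := r1 + 2/15·r2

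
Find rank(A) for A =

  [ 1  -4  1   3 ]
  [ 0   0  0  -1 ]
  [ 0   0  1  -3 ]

rank = 3

ρ2 <=> ρ3
  [ 1  -4  1   3 ]
  [ 0   0  1  -3 ]
  [ 0   0  0  -1 ]
ρ3 → -1·ρ3
  [ 1  -4  1   3 ]
  [ 0   0  1  -3 ]
  [ 0   0  0   1 ]
ρ2 → ρ2 + 3·ρ3
  [ 1  -4  1  3 ]
  [ 0   0  1  0 ]
  [ 0   0  0  1 ]
ρ1 → ρ1 − 3·ρ3
  [ 1  -4  1  0 ]
  [ 0   0  1  0 ]
  [ 0   0  0  1 ]
ρ1 → ρ1 − ρ2
  [ 1  -4  0  0 ]
  [ 0   0  1  0 ]
  [ 0   0  0  1 ]
The reduced form has 3 nonzero rows.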